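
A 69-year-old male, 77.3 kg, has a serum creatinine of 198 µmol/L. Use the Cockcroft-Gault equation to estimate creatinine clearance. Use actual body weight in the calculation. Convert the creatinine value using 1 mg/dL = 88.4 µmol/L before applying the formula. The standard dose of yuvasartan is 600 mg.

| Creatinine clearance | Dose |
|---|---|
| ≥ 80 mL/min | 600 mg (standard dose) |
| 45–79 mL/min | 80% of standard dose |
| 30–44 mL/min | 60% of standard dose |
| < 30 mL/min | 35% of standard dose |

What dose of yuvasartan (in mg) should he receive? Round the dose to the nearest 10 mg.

360 mg

SCr = 198 / 88.4 = 2.24 mg/dL
CrCl = (140 − 69) × 77.3 / (72 × 2.24) = 5488.3 / 161.28 ≈ 34.0 mL/min
CrCl ≈ 34 mL/min → bracket 30–44 mL/min.
60% of 600 mg = 360 mg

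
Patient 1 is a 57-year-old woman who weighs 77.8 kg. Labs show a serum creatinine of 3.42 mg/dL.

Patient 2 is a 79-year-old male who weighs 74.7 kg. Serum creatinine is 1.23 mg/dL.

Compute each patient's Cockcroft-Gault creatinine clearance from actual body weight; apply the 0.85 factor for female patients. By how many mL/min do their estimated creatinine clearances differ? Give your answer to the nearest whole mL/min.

29 mL/min

Patient 1: CrCl = (140 − 57) × 77.8 / (72 × 3.42) × 0.85 = 6457.4 / 246.24 × 0.85 ≈ 22.3 mL/min
Patient 2: CrCl = (140 − 79) × 74.7 / (72 × 1.23) = 4556.7 / 88.56 ≈ 51.5 mL/min
|22.3 − 51.5| = 29.2 mL/min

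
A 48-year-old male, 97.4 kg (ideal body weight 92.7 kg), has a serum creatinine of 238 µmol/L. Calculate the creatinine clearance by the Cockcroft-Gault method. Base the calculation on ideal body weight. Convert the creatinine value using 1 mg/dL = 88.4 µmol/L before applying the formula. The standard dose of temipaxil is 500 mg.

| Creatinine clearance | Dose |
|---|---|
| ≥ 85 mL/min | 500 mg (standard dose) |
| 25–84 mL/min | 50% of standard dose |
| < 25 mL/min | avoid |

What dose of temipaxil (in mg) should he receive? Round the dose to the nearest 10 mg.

250 mg

SCr = 238 / 88.4 = 2.692 mg/dL
CrCl = (140 − 48) × 92.7 / (72 × 2.692) = 8528.4 / 193.82 ≈ 44.0 mL/min
CrCl ≈ 44 mL/min → bracket 25–84 mL/min.
50% of 500 mg = 250 mg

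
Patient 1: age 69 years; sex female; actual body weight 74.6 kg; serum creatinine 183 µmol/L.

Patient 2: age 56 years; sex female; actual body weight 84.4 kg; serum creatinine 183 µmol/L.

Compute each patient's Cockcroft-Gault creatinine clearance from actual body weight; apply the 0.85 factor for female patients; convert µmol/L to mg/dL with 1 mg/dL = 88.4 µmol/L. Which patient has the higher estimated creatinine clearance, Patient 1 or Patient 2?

Patient 1: SCr = 183 / 88.4 = 2.07 mg/dL
Patient 1: CrCl = (140 − 69) × 74.6 / (72 × 2.07) × 0.85 = 5296.6 / 149.04 × 0.85 ≈ 30.2 mL/min
Patient 2: SCr = 183 / 88.4 = 2.07 mg/dL
Patient 2: CrCl = (140 − 56) × 84.4 / (72 × 2.07) × 0.85 = 7089.6 / 149.04 × 0.85 ≈ 40.4 mL/min
30.2 vs 40.4 mL/min → Patient 2 is higher.

Patient 2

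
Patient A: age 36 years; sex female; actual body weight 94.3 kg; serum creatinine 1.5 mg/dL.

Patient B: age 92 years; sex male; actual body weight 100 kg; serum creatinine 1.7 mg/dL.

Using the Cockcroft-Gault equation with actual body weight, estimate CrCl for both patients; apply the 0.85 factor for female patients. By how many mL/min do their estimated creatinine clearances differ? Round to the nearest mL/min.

Patient A: CrCl = (140 − 36) × 94.3 / (72 × 1.5) × 0.85 = 9807.2 / 108.00 × 0.85 ≈ 77.2 mL/min
Patient B: CrCl = (140 − 92) × 100 / (72 × 1.7) = 4800.0 / 122.40 ≈ 39.2 mL/min
|77.2 − 39.2| = 38.0 mL/min

38 mL/min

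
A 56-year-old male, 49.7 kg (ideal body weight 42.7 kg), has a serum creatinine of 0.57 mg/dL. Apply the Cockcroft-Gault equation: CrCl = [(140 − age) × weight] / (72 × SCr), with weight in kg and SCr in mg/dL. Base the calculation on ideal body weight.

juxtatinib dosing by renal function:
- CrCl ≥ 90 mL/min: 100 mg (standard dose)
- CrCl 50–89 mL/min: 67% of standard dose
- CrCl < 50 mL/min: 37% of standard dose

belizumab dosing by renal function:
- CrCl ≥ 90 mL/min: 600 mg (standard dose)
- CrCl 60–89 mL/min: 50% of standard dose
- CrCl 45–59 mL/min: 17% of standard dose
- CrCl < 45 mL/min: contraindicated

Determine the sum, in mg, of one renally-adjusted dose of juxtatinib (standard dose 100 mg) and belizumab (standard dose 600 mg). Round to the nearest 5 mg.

CrCl = (140 − 56) × 42.7 / (72 × 0.57) = 3586.8 / 41.04 ≈ 87.4 mL/min
CrCl ≈ 87 mL/min.
juxtatinib: 50–89 mL/min → 67% of 100 mg = 67 mg.
belizumab: 60–89 mL/min → 50% of 600 mg = 300 mg.
Total = 67 + 300 = 367 mg.

365 mg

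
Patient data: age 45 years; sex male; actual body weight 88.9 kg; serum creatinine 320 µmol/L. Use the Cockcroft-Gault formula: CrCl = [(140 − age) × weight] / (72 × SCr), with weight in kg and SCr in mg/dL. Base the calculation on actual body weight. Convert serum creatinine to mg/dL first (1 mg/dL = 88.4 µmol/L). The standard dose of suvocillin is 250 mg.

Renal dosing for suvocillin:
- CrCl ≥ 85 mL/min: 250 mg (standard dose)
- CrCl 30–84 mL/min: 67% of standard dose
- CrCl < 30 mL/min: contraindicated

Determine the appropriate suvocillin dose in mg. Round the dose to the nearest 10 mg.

170 mg

SCr = 320 / 88.4 = 3.62 mg/dL
CrCl = (140 − 45) × 88.9 / (72 × 3.62) = 8445.5 / 260.64 ≈ 32.4 mL/min
CrCl ≈ 32 mL/min → bracket 30–84 mL/min.
67% of 250 mg = 167.5 mg → 170 mg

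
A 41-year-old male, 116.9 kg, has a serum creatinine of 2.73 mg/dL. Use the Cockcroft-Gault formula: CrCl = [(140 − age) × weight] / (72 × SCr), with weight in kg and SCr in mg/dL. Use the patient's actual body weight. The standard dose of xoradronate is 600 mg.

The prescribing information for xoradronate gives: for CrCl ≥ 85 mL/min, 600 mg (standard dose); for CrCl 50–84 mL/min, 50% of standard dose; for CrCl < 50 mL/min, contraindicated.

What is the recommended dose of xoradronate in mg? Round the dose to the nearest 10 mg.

300 mg

CrCl = (140 − 41) × 116.9 / (72 × 2.73) = 11573.1 / 196.56 ≈ 58.9 mL/min
CrCl ≈ 59 mL/min → bracket 50–84 mL/min.
50% of 600 mg = 300 mg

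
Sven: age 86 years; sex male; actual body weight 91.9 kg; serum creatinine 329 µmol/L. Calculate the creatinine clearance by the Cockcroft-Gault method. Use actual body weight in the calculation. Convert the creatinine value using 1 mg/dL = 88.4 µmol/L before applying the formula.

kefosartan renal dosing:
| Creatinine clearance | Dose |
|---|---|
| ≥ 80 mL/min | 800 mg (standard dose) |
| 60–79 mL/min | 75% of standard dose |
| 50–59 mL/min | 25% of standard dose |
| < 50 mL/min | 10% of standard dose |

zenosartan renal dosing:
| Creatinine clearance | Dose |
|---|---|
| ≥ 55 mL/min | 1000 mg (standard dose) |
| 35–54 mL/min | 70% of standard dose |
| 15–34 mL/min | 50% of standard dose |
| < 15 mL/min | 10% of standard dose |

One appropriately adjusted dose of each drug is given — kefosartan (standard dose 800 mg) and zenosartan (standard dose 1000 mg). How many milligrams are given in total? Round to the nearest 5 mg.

580 mg

SCr = 329 / 88.4 = 3.722 mg/dL
CrCl = (140 − 86) × 91.9 / (72 × 3.722) = 4962.6 / 267.98 ≈ 18.5 mL/min
CrCl ≈ 19 mL/min.
kefosartan: < 50 mL/min → 10% of 800 mg = 80 mg.
zenosartan: 15–34 mL/min → 50% of 1000 mg = 500 mg.
Total = 80 + 500 = 580 mg.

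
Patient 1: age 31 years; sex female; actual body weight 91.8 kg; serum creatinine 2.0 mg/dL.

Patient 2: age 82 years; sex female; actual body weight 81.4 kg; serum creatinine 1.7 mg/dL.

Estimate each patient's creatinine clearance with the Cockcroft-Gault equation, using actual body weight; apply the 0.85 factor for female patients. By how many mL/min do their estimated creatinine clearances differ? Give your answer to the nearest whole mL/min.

Patient 1: CrCl = (140 − 31) × 91.8 / (72 × 2) × 0.85 = 10006.2 / 144.00 × 0.85 ≈ 59.1 mL/min
Patient 2: CrCl = (140 − 82) × 81.4 / (72 × 1.7) × 0.85 = 4721.2 / 122.40 × 0.85 ≈ 32.8 mL/min
|59.1 − 32.8| = 26.3 mL/min

26 mL/min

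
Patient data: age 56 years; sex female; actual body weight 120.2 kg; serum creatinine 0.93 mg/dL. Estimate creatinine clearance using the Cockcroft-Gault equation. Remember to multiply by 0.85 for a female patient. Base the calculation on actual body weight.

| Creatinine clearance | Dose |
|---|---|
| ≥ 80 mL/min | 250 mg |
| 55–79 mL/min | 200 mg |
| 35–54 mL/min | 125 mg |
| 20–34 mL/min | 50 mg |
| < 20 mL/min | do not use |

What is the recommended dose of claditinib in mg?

CrCl = (140 − 56) × 120.2 / (72 × 0.93) × 0.85 = 10096.8 / 66.96 × 0.85 ≈ 128.2 mL/min
CrCl ≈ 128 mL/min → bracket ≥ 80 mL/min.
Dose for this bracket: 250 mg.

250 mg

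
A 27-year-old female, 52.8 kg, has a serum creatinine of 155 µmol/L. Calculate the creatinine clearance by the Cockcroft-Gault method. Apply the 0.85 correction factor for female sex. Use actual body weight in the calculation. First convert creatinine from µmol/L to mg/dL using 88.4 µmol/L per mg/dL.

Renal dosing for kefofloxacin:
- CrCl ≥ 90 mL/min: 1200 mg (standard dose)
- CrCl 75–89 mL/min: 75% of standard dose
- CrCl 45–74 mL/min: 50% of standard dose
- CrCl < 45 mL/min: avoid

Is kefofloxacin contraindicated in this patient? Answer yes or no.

yes

SCr = 155 / 88.4 = 1.753 mg/dL
CrCl = (140 − 27) × 52.8 / (72 × 1.753) × 0.85 = 5966.4 / 126.22 × 0.85 ≈ 40.2 mL/min
CrCl ≈ 40 mL/min, which is < 45 mL/min.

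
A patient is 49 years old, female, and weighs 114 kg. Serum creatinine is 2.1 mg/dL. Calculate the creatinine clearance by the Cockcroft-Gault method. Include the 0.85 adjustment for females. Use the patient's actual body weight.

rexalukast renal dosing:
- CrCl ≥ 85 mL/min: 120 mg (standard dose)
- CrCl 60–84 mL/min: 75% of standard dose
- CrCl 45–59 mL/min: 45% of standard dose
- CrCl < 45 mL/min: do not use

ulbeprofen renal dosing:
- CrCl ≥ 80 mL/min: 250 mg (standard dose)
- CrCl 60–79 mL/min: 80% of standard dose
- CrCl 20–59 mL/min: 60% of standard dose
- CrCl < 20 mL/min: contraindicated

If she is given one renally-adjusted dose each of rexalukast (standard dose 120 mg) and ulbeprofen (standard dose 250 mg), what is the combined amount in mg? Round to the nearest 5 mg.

205 mg

CrCl = (140 − 49) × 114 / (72 × 2.1) × 0.85 = 10374.0 / 151.20 × 0.85 ≈ 58.3 mL/min
CrCl ≈ 58 mL/min.
rexalukast: 45–59 mL/min → 45% of 120 mg = 54 mg.
ulbeprofen: 20–59 mL/min → 60% of 250 mg = 150 mg.
Total = 54 + 150 = 204 mg.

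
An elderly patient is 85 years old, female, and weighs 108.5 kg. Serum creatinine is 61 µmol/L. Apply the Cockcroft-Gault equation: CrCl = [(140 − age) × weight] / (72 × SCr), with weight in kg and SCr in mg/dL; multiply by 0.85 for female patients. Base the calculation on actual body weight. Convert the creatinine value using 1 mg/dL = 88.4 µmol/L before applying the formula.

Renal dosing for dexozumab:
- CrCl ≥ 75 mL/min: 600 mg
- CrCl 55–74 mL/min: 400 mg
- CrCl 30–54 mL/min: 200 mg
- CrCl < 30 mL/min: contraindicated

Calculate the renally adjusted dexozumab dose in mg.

SCr = 61 / 88.4 = 0.69 mg/dL
CrCl = (140 − 85) × 108.5 / (72 × 0.69) × 0.85 = 5967.5 / 49.68 × 0.85 ≈ 102.1 mL/min
CrCl ≈ 102 mL/min → bracket ≥ 75 mL/min.
Dose for this bracket: 600 mg.

600 mg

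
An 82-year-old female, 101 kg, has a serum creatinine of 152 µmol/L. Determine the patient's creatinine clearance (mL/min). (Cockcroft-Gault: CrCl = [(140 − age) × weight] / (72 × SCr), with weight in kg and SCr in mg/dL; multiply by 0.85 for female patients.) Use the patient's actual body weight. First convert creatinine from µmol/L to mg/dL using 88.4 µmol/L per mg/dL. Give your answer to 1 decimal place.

40.2 mL/min

SCr = 152 / 88.4 = 1.719 mg/dL
CrCl = (140 − 82) × 101 / (72 × 1.719) × 0.85 = 5858.0 / 123.77 × 0.85 ≈ 40.2 mL/min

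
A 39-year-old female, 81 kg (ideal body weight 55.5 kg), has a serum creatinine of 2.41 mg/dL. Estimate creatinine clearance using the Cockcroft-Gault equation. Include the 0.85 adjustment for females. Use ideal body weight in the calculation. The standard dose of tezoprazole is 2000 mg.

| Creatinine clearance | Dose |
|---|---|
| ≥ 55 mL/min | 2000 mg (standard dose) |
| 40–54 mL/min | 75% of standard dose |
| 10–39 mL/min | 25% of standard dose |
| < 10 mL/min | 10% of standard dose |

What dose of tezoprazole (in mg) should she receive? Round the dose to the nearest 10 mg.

500 mg

CrCl = (140 − 39) × 55.5 / (72 × 2.41) × 0.85 = 5605.5 / 173.52 × 0.85 ≈ 27.5 mL/min
CrCl ≈ 27 mL/min → bracket 10–39 mL/min.
25% of 2000 mg = 500 mg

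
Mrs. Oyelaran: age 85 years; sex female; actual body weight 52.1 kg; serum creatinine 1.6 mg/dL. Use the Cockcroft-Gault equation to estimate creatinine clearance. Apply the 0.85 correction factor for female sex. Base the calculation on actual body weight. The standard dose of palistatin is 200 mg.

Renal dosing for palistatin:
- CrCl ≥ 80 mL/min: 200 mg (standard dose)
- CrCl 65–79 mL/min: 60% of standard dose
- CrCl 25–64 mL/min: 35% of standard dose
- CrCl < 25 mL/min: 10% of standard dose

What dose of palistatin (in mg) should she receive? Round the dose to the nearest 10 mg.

CrCl = (140 − 85) × 52.1 / (72 × 1.6) × 0.85 = 2865.5 / 115.20 × 0.85 ≈ 21.1 mL/min
CrCl ≈ 21 mL/min → bracket < 25 mL/min.
10% of 200 mg = 20 mg

20 mg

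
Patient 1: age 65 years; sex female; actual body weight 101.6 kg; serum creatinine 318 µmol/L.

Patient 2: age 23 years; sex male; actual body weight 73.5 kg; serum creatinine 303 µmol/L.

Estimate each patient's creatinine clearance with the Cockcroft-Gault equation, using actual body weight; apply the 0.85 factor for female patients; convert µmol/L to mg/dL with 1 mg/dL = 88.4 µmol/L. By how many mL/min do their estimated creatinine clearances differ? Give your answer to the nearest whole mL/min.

Patient 1: SCr = 318 / 88.4 = 3.597 mg/dL
Patient 1: CrCl = (140 − 65) × 101.6 / (72 × 3.597) × 0.85 = 7620.0 / 258.98 × 0.85 ≈ 25.0 mL/min
Patient 2: SCr = 303 / 88.4 = 3.428 mg/dL
Patient 2: CrCl = (140 − 23) × 73.5 / (72 × 3.428) = 8599.5 / 246.82 ≈ 34.8 mL/min
|25.0 − 34.8| = 9.8 mL/min

10 mL/min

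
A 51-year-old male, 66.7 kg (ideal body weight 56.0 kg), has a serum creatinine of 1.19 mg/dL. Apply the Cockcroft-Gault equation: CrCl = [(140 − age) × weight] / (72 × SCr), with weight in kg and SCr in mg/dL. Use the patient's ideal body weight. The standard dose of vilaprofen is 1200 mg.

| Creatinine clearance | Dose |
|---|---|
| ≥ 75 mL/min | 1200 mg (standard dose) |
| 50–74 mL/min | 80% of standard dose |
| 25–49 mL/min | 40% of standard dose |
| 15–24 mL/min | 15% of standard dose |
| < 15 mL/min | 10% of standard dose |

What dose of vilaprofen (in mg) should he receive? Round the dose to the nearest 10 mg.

CrCl = (140 − 51) × 56 / (72 × 1.19) = 4984.0 / 85.68 ≈ 58.2 mL/min
CrCl ≈ 58 mL/min → bracket 50–74 mL/min.
80% of 1200 mg = 960 mg

960 mg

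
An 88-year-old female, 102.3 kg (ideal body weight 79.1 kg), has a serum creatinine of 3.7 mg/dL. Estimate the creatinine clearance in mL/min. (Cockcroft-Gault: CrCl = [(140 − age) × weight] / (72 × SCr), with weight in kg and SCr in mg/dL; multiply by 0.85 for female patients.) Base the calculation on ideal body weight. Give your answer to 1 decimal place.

13.1 mL/min

CrCl = (140 − 88) × 79.1 / (72 × 3.7) × 0.85 = 4113.2 / 266.40 × 0.85 ≈ 13.1 mL/min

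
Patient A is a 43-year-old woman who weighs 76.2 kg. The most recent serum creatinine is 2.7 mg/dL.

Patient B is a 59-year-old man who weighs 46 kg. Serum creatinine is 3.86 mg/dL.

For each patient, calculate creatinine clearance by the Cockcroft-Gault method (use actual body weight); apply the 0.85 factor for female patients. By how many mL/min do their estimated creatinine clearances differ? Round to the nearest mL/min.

Patient A: CrCl = (140 − 43) × 76.2 / (72 × 2.7) × 0.85 = 7391.4 / 194.40 × 0.85 ≈ 32.3 mL/min
Patient B: CrCl = (140 − 59) × 46 / (72 × 3.86) = 3726.0 / 277.92 ≈ 13.4 mL/min
|32.3 − 13.4| = 18.9 mL/min

19 mL/min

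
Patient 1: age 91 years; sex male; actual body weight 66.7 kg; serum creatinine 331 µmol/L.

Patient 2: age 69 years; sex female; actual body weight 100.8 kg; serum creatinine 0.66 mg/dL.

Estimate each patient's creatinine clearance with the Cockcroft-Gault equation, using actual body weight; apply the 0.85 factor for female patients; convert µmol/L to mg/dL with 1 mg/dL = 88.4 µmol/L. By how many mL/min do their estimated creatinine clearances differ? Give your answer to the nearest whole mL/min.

116 mL/min

Patient 1: SCr = 331 / 88.4 = 3.744 mg/dL
Patient 1: CrCl = (140 − 91) × 66.7 / (72 × 3.744) = 3268.3 / 269.57 ≈ 12.1 mL/min
Patient 2: CrCl = (140 − 69) × 100.8 / (72 × 0.66) × 0.85 = 7156.8 / 47.52 × 0.85 ≈ 128.0 mL/min
|12.1 − 128.0| = 115.9 mL/min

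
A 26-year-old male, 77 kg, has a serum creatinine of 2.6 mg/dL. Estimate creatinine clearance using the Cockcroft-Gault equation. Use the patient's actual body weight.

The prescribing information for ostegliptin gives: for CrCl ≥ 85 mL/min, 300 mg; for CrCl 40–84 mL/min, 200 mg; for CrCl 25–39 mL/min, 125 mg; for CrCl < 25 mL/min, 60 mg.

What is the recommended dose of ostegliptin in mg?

200 mg

CrCl = (140 − 26) × 77 / (72 × 2.6) = 8778.0 / 187.20 ≈ 46.9 mL/min
CrCl ≈ 47 mL/min → bracket 40–84 mL/min.
Dose for this bracket: 200 mg.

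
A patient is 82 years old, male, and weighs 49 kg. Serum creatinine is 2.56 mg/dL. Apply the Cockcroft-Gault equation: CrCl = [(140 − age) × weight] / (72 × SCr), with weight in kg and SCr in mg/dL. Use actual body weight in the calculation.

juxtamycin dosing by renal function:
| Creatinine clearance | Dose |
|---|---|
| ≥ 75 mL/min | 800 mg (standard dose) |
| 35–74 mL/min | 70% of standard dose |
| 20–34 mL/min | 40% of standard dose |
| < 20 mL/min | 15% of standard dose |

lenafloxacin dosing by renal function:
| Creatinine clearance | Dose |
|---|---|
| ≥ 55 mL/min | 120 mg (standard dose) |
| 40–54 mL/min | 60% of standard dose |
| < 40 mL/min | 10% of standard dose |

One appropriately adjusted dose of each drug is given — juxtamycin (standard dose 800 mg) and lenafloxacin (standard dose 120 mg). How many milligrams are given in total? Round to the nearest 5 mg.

130 mg

CrCl = (140 − 82) × 49 / (72 × 2.56) = 2842.0 / 184.32 ≈ 15.4 mL/min
CrCl ≈ 15 mL/min.
juxtamycin: < 20 mL/min → 15% of 800 mg = 120 mg.
lenafloxacin: < 40 mL/min → 10% of 120 mg = 12 mg.
Total = 120 + 12 = 132 mg.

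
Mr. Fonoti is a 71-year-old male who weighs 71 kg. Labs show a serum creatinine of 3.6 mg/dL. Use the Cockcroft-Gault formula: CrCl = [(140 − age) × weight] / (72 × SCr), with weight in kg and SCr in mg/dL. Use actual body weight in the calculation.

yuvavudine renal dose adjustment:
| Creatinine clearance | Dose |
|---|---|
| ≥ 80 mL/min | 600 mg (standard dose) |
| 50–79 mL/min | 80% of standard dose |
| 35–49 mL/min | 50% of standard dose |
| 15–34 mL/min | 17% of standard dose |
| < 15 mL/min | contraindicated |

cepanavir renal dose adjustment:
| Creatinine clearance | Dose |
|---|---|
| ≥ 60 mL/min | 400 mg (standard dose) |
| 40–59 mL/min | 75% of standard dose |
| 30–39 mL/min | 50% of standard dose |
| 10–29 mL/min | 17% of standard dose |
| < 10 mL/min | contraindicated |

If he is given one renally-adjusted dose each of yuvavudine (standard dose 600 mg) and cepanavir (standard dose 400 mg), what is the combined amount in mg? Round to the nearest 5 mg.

170 mg

CrCl = (140 − 71) × 71 / (72 × 3.6) = 4899.0 / 259.20 ≈ 18.9 mL/min
CrCl ≈ 19 mL/min.
yuvavudine: 15–34 mL/min → 17% of 600 mg = 102 mg.
cepanavir: 10–29 mL/min → 17% of 400 mg = 68 mg.
Total = 102 + 68 = 170 mg.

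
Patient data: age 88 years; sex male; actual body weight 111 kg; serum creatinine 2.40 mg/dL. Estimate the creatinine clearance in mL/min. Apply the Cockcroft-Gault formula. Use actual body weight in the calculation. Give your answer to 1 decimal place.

33.4 mL/min

CrCl = (140 − 88) × 111 / (72 × 2.4) = 5772.0 / 172.80 ≈ 33.4 mL/min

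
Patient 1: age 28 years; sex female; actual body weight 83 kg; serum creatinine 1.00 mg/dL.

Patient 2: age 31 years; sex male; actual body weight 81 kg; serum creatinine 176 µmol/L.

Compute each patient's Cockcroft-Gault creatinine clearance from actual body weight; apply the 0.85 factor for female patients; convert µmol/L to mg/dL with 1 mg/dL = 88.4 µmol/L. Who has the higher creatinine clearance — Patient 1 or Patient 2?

Patient 1: CrCl = (140 − 28) × 83 / (72 × 1) × 0.85 = 9296.0 / 72.00 × 0.85 ≈ 109.7 mL/min
Patient 2: SCr = 176 / 88.4 = 1.991 mg/dL
Patient 2: CrCl = (140 − 31) × 81 / (72 × 1.991) = 8829.0 / 143.35 ≈ 61.6 mL/min
109.7 vs 61.6 mL/min → Patient 1 is higher.

Patient 1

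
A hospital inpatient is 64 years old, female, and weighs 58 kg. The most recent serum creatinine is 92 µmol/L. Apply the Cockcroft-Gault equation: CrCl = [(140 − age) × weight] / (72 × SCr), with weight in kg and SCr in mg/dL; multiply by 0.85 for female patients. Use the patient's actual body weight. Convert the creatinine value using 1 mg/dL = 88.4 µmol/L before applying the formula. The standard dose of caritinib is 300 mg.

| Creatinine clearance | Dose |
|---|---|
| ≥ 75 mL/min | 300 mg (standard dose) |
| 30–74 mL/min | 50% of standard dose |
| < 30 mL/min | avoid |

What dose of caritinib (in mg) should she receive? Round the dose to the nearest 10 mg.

150 mg

SCr = 92 / 88.4 = 1.041 mg/dL
CrCl = (140 − 64) × 58 / (72 × 1.041) × 0.85 = 4408.0 / 74.95 × 0.85 ≈ 50.0 mL/min
CrCl ≈ 50 mL/min → bracket 30–74 mL/min.
50% of 300 mg = 150 mg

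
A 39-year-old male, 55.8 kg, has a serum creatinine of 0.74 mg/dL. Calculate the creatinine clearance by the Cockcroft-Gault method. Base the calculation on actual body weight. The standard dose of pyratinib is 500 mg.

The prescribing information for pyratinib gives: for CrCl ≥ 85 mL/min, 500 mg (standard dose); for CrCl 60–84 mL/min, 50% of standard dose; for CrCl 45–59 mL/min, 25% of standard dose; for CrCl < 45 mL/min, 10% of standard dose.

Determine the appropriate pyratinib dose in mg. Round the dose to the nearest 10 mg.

500 mg

CrCl = (140 − 39) × 55.8 / (72 × 0.74) = 5635.8 / 53.28 ≈ 105.8 mL/min
CrCl ≈ 106 mL/min → bracket ≥ 85 mL/min.
100% of 500 mg = 500 mg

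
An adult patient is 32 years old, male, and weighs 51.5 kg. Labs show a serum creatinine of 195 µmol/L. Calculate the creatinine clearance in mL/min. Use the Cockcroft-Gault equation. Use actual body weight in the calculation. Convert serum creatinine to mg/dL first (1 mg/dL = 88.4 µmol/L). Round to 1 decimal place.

35.0 mL/min

SCr = 195 / 88.4 = 2.206 mg/dL
CrCl = (140 − 32) × 51.5 / (72 × 2.206) = 5562.0 / 158.83 ≈ 35.0 mL/min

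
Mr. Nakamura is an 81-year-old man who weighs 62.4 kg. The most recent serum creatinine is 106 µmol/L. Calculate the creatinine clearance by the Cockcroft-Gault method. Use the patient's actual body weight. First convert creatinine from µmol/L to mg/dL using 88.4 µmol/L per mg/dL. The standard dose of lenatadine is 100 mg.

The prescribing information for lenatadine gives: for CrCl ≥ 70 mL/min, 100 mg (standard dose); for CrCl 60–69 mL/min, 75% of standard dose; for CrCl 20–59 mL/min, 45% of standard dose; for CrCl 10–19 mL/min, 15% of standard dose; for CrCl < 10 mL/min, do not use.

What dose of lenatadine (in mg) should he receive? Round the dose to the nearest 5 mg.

SCr = 106 / 88.4 = 1.199 mg/dL
CrCl = (140 − 81) × 62.4 / (72 × 1.199) = 3681.6 / 86.33 ≈ 42.6 mL/min
CrCl ≈ 43 mL/min → bracket 20–59 mL/min.
45% of 100 mg = 45 mg

45 mg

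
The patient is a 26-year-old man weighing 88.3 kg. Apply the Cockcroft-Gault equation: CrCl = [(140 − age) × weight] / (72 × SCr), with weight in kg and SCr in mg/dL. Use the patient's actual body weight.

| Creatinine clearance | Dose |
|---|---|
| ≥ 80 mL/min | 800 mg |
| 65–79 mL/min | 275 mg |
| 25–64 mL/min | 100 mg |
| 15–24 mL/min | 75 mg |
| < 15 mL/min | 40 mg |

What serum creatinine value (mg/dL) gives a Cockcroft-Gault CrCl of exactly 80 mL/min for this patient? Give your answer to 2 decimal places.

1.75 mg/dL

Standard dose requires CrCl ≥ 80 mL/min.
Set (140 − 26) × 88.3 / (72 × SCr) = 80
SCr = (140 − 26) × 88.3 / (72 × 80) = 1.748 mg/dL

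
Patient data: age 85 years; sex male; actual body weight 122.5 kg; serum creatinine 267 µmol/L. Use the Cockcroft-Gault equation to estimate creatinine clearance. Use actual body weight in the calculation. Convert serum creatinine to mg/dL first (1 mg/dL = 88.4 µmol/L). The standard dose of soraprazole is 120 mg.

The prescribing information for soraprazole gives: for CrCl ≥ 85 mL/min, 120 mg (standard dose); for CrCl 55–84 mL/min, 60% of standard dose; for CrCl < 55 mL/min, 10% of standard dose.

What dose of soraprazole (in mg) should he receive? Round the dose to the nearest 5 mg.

10 mg

SCr = 267 / 88.4 = 3.02 mg/dL
CrCl = (140 − 85) × 122.5 / (72 × 3.02) = 6737.5 / 217.44 ≈ 31.0 mL/min
CrCl ≈ 31 mL/min → bracket < 55 mL/min.
10% of 120 mg = 12 mg → 10 mg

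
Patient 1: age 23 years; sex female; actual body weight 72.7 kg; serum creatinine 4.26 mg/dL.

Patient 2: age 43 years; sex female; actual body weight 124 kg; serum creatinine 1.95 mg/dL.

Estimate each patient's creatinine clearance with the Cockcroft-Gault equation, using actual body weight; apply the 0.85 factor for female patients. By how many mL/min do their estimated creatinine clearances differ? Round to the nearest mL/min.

49 mL/min

Patient 1: CrCl = (140 − 23) × 72.7 / (72 × 4.26) × 0.85 = 8505.9 / 306.72 × 0.85 ≈ 23.6 mL/min
Patient 2: CrCl = (140 − 43) × 124 / (72 × 1.95) × 0.85 = 12028.0 / 140.40 × 0.85 ≈ 72.8 mL/min
|23.6 − 72.8| = 49.2 mL/min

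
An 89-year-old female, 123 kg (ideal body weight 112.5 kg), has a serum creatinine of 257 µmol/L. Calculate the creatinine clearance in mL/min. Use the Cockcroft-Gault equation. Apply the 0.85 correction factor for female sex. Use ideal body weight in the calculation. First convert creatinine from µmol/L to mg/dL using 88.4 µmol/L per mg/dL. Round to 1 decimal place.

SCr = 257 / 88.4 = 2.907 mg/dL
CrCl = (140 − 89) × 112.5 / (72 × 2.907) × 0.85 = 5737.5 / 209.30 × 0.85 ≈ 23.3 mL/min

23.3 mL/min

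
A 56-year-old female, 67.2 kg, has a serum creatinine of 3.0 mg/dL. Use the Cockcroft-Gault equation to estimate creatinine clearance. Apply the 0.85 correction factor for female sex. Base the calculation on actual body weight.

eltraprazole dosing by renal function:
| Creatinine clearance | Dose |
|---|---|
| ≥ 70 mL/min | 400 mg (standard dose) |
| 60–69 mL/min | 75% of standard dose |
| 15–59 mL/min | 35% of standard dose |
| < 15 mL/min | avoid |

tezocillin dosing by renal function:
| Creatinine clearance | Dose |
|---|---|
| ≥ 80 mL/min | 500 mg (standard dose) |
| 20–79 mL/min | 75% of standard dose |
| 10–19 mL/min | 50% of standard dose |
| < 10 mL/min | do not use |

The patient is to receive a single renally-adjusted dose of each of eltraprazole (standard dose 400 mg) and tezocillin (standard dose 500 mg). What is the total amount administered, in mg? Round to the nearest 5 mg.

515 mg

CrCl = (140 − 56) × 67.2 / (72 × 3) × 0.85 = 5644.8 / 216.00 × 0.85 ≈ 22.2 mL/min
CrCl ≈ 22 mL/min.
eltraprazole: 15–59 mL/min → 35% of 400 mg = 140 mg.
tezocillin: 20–79 mL/min → 75% of 500 mg = 375 mg.
Total = 140 + 375 = 515 mg.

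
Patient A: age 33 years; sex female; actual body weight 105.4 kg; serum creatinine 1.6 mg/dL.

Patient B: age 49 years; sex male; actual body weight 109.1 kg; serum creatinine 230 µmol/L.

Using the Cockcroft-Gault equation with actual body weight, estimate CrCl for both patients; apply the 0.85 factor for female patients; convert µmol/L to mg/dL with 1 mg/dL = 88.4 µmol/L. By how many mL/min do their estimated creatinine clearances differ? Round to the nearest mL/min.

30 mL/min

Patient A: CrCl = (140 − 33) × 105.4 / (72 × 1.6) × 0.85 = 11277.8 / 115.20 × 0.85 ≈ 83.2 mL/min
Patient B: SCr = 230 / 88.4 = 2.602 mg/dL
Patient B: CrCl = (140 − 49) × 109.1 / (72 × 2.602) = 9928.1 / 187.34 ≈ 53.0 mL/min
|83.2 − 53.0| = 30.2 mL/min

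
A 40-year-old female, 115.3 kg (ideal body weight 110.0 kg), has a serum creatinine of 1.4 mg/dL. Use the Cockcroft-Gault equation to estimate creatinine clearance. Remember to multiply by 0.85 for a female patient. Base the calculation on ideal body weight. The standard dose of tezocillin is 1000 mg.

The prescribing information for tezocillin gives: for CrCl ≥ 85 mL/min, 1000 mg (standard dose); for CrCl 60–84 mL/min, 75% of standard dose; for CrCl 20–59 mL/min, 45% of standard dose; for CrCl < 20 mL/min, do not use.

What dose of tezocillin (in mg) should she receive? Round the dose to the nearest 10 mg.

CrCl = (140 − 40) × 110 / (72 × 1.4) × 0.85 = 11000.0 / 100.80 × 0.85 ≈ 92.8 mL/min
CrCl ≈ 93 mL/min → bracket ≥ 85 mL/min.
100% of 1000 mg = 1000 mg

1000 mg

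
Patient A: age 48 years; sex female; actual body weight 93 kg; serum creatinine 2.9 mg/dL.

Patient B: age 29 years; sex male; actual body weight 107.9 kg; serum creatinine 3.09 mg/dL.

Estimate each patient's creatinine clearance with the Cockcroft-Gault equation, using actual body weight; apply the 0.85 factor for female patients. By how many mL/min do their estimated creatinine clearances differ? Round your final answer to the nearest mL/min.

Patient A: CrCl = (140 − 48) × 93 / (72 × 2.9) × 0.85 = 8556.0 / 208.80 × 0.85 ≈ 34.8 mL/min
Patient B: CrCl = (140 − 29) × 107.9 / (72 × 3.09) = 11976.9 / 222.48 ≈ 53.8 mL/min
|34.8 − 53.8| = 19.0 mL/min

19 mL/min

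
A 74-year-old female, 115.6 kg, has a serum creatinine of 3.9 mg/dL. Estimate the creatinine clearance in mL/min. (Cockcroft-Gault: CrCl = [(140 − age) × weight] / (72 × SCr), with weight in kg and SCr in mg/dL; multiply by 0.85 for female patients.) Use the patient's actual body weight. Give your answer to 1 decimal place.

23.1 mL/min

CrCl = (140 − 74) × 115.6 / (72 × 3.9) × 0.85 = 7629.6 / 280.80 × 0.85 ≈ 23.1 mL/min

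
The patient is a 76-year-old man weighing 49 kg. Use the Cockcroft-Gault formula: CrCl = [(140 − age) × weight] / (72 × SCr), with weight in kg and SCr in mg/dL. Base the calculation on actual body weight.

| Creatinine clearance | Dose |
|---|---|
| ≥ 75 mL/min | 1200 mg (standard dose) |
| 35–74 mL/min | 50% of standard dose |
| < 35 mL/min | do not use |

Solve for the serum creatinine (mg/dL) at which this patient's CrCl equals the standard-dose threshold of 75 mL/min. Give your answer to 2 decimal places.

Standard dose requires CrCl ≥ 75 mL/min.
Set (140 − 76) × 49 / (72 × SCr) = 75
SCr = (140 − 76) × 49 / (72 × 75) = 0.581 mg/dL

0.58 mg/dL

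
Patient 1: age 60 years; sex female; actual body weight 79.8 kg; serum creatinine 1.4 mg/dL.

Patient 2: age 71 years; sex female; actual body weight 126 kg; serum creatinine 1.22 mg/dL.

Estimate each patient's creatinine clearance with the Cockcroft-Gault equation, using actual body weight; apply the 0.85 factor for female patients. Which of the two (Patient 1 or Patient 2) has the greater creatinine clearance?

Patient 2

Patient 1: CrCl = (140 − 60) × 79.8 / (72 × 1.4) × 0.85 = 6384.0 / 100.80 × 0.85 ≈ 53.8 mL/min
Patient 2: CrCl = (140 − 71) × 126 / (72 × 1.22) × 0.85 = 8694.0 / 87.84 × 0.85 ≈ 84.1 mL/min
53.8 vs 84.1 mL/min → Patient 2 is higher.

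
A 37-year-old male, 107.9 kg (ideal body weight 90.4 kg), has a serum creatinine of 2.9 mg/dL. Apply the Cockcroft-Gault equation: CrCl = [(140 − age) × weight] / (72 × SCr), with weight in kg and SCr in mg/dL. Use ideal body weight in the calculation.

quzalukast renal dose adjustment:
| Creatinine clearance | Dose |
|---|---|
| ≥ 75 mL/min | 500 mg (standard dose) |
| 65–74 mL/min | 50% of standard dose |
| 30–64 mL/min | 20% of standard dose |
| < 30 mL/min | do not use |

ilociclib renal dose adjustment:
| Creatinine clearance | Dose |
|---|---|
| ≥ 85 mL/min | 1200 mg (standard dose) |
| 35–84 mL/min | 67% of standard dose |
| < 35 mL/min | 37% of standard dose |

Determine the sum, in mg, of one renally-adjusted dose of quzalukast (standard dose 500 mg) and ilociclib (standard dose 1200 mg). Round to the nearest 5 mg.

CrCl = (140 − 37) × 90.4 / (72 × 2.9) = 9311.2 / 208.80 ≈ 44.6 mL/min
CrCl ≈ 45 mL/min.
quzalukast: 30–64 mL/min → 20% of 500 mg = 100 mg.
ilociclib: 35–84 mL/min → 67% of 1200 mg = 804 mg.
Total = 100 + 804 = 904 mg.

905 mg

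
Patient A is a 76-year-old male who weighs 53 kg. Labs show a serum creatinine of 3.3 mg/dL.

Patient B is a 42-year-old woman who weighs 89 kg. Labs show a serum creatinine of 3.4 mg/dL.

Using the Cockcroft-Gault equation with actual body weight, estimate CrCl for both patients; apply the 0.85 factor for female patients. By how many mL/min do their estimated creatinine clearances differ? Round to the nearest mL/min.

16 mL/min

Patient A: CrCl = (140 − 76) × 53 / (72 × 3.3) = 3392.0 / 237.60 ≈ 14.3 mL/min
Patient B: CrCl = (140 − 42) × 89 / (72 × 3.4) × 0.85 = 8722.0 / 244.80 × 0.85 ≈ 30.3 mL/min
|14.3 − 30.3| = 16.0 mL/min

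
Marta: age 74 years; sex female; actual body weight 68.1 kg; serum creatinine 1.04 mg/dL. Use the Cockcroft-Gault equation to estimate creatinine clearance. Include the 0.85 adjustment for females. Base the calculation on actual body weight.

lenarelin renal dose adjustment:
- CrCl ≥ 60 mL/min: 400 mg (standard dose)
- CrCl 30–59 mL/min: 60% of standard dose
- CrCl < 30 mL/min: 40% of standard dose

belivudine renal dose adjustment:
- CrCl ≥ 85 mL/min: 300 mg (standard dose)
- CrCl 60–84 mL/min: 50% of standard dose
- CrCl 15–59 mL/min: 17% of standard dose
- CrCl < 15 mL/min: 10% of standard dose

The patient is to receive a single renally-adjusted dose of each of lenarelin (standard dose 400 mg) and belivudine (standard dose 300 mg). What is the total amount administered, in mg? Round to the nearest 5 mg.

290 mg

CrCl = (140 − 74) × 68.1 / (72 × 1.04) × 0.85 = 4494.6 / 74.88 × 0.85 ≈ 51.0 mL/min
CrCl ≈ 51 mL/min.
lenarelin: 30–59 mL/min → 60% of 400 mg = 240 mg.
belivudine: 15–59 mL/min → 17% of 300 mg = 51 mg.
Total = 240 + 51 = 291 mg.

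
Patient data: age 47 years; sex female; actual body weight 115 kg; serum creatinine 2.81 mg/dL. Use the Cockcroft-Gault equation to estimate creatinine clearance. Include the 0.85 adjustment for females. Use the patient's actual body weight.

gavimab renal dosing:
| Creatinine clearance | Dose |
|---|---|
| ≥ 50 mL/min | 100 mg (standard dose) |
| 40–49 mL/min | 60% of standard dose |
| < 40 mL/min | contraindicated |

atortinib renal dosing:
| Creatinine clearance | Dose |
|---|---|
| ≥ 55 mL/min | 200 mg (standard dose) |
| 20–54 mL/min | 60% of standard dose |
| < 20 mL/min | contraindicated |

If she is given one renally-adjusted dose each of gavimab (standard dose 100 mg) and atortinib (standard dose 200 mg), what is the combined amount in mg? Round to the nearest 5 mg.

CrCl = (140 − 47) × 115 / (72 × 2.81) × 0.85 = 10695.0 / 202.32 × 0.85 ≈ 44.9 mL/min
CrCl ≈ 45 mL/min.
gavimab: 40–49 mL/min → 60% of 100 mg = 60 mg.
atortinib: 20–54 mL/min → 60% of 200 mg = 120 mg.
Total = 60 + 120 = 180 mg.

180 mg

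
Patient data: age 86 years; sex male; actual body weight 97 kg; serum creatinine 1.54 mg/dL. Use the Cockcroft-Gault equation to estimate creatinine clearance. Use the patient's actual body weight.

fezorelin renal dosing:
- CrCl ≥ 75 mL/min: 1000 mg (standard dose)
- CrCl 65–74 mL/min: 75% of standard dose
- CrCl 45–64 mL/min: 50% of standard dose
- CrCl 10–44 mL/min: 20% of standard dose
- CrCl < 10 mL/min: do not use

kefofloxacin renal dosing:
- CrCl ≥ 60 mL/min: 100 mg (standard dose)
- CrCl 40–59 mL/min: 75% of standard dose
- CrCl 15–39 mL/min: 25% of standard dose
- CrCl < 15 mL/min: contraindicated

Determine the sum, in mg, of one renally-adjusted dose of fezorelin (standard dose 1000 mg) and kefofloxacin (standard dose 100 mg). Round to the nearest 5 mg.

CrCl = (140 − 86) × 97 / (72 × 1.54) = 5238.0 / 110.88 ≈ 47.2 mL/min
CrCl ≈ 47 mL/min.
fezorelin: 45–64 mL/min → 50% of 1000 mg = 500 mg.
kefofloxacin: 40–59 mL/min → 75% of 100 mg = 75 mg.
Total = 500 + 75 = 575 mg.

575 mg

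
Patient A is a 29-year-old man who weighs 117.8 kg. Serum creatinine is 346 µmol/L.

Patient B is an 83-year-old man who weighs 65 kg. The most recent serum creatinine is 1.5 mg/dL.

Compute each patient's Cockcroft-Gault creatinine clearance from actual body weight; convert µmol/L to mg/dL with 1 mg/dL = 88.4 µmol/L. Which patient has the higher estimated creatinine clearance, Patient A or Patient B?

Patient A

Patient A: SCr = 346 / 88.4 = 3.914 mg/dL
Patient A: CrCl = (140 − 29) × 117.8 / (72 × 3.914) = 13075.8 / 281.81 ≈ 46.4 mL/min
Patient B: CrCl = (140 − 83) × 65 / (72 × 1.5) = 3705.0 / 108.00 ≈ 34.3 mL/min
46.4 vs 34.3 mL/min → Patient A is higher.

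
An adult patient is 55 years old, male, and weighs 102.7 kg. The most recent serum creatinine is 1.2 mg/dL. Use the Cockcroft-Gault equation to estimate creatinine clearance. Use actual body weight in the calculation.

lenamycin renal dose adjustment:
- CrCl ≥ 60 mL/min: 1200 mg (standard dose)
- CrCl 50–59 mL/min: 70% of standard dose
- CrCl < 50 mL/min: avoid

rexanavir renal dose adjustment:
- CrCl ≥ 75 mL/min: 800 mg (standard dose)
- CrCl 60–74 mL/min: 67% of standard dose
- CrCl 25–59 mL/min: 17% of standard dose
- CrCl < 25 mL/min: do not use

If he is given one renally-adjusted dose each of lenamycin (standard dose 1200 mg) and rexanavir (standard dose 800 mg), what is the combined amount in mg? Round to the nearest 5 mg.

2000 mg

CrCl = (140 − 55) × 102.7 / (72 × 1.2) = 8729.5 / 86.40 ≈ 101.0 mL/min
CrCl ≈ 101 mL/min.
lenamycin: ≥ 60 mL/min → 100% of 1200 mg = 1200 mg.
rexanavir: ≥ 75 mL/min → 100% of 800 mg = 800 mg.
Total = 1200 + 800 = 2000 mg.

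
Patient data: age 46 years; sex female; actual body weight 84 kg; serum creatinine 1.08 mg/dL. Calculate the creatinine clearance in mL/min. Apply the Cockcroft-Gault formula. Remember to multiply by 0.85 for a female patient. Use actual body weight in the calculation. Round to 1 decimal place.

86.3 mL/min

CrCl = (140 − 46) × 84 / (72 × 1.08) × 0.85 = 7896.0 / 77.76 × 0.85 ≈ 86.3 mL/min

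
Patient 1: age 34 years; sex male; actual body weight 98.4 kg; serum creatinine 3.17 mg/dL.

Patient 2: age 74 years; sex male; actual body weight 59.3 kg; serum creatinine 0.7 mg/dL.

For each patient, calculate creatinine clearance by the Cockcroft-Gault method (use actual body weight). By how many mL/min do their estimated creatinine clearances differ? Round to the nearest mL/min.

Patient 1: CrCl = (140 − 34) × 98.4 / (72 × 3.17) = 10430.4 / 228.24 ≈ 45.7 mL/min
Patient 2: CrCl = (140 − 74) × 59.3 / (72 × 0.7) = 3913.8 / 50.40 ≈ 77.7 mL/min
|45.7 − 77.7| = 32.0 mL/min

32 mL/min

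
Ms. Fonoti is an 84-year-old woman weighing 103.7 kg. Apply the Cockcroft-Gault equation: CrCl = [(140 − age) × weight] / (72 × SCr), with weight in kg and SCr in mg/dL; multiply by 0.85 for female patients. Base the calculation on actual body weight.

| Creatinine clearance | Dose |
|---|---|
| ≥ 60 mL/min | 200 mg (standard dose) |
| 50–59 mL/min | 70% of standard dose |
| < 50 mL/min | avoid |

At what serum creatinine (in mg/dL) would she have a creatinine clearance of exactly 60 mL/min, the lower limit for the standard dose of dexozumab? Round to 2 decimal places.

Standard dose requires CrCl ≥ 60 mL/min.
Set (140 − 84) × 103.7 × 0.85 / (72 × SCr) = 60
SCr = (140 − 84) × 103.7 × 0.85 / (72 × 60) = 1.143 mg/dL

1.14 mg/dL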